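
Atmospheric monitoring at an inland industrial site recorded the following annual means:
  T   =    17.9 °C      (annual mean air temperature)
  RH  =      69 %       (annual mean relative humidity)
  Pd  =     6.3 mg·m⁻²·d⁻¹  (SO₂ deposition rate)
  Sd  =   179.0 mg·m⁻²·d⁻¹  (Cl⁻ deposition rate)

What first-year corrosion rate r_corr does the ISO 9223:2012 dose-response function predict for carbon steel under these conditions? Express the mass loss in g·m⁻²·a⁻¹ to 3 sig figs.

carbon steel: T>10 °C ⇒ hinge -0.054·(17.9−10) = -0.4266
  Pd branch = 1.77·Pd^0.52·e^(0.02·RH+f) = 11.96 μm/a
  Cl⁻ term: 0.102·179.0^0.62·exp(0.033·69+0.04·17.9) = 50.72
  sum: 11.96 + 50.72 → r_corr = 62.68 μm/a
Convert to mass loss: 62.68 μm/a × 7.85 g/cm³ = 492.1 g·m⁻²·a⁻¹

r_corr = 492 g·m⁻²·a⁻¹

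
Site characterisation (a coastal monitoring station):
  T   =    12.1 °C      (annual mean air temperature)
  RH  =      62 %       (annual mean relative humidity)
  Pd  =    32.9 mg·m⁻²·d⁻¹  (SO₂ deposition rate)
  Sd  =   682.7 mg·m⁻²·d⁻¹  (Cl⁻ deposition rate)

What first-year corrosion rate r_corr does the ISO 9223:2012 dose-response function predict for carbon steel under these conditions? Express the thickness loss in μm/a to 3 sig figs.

carbon steel: f(T) = -0.054·(T−10) [T>10 °C] = -0.1134
  SO₂ term: 1.77·32.9^0.52·exp(0.02·62-0.1134) = 33.59
  Cl⁻ term: 0.102·682.7^0.62·exp(0.033·62+0.04·12.1) = 73.21
  r_corr = 33.59 + 73.21 = 106.8 μm/a

r_corr = 107 μm/a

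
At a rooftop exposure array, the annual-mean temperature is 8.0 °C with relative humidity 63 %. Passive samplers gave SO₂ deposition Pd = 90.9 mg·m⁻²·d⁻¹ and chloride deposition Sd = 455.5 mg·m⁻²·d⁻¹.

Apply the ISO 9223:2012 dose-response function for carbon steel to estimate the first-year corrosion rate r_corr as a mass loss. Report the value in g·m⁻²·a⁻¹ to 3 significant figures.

r_corr = 771 g·m⁻²·a⁻¹

carbon steel: T≤10 °C ⇒ hinge +0.150·(8.0−10) = -0.3000
  Pd branch = 1.77·Pd^0.52·e^(0.02·RH+f) = 48.23 μm/a
  Sd branch = 0.102·Sd^0.62·e^(0.033·RH+0.04·T) = 49.97 μm/a
  r_corr = 48.23 + 49.97 = 98.21 μm/a
Convert to mass loss: 98.21 μm/a × 7.85 g/cm³ = 770.9 g·m⁻²·a⁻¹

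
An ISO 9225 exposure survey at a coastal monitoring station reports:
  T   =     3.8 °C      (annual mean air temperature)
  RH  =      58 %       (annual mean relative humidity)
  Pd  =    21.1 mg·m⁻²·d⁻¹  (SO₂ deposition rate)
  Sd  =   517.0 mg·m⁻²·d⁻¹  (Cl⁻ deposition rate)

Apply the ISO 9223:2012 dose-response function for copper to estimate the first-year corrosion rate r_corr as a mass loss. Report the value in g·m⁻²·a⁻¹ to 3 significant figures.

copper: temperature factor f = +0.126·(-6.2) = -0.7812
  Pd branch = 0.0053·Pd^0.26·e^(0.059·RH+f) = 0.1642 μm/a
  Cl⁻ term: 0.01025·517.0^0.27·exp(0.036·58+0.049·3.8) = 0.5383
  sum: 0.1642 + 0.5383 → r_corr = 0.7026 μm/a
Convert to mass loss: 0.7026 μm/a × 8.96 g/cm³ = 6.295 g·m⁻²·a⁻¹

r_corr = 6.29 g·m⁻²·a⁻¹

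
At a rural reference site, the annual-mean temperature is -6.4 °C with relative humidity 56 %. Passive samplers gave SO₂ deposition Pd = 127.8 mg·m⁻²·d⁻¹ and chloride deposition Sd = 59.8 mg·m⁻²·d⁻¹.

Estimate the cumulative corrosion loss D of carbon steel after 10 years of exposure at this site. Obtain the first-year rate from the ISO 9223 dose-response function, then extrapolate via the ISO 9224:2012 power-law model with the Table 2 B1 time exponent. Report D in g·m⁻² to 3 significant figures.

carbon steel: temperature factor f = +0.150·(-16.4) = -2.4600
  SO₂ term: 1.77·127.8^0.52·exp(0.02·56-2.4600) = 5.773
  Sd branch = 0.102·Sd^0.62·e^(0.033·RH+0.04·T) = 6.332 μm/a
  sum: 5.773 + 6.332 → r_corr = 12.11 μm/a
Power-law: D(10) = r_corr · 10^0.523
  D(10) = 12.11 × 10^0.523 = 12.11 × 3.334 = 40.36 μm
  Mass loss = 40.36 μm × 7.85 g/cm³ = 316.8 g·m⁻²

D(10) = 317 g·m⁻²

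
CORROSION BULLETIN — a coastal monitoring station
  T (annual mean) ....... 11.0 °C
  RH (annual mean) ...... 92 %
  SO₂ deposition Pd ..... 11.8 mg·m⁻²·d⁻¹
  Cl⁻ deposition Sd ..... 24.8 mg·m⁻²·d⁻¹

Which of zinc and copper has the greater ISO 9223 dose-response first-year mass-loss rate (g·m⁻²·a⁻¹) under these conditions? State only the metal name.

copper

zinc: f(T) = -0.071·(T−10) [T>10 °C] = -0.0710
  Pd branch = 0.0129·Pd^0.44·e^(0.046·RH+f) = 2.451 μm/a
  Sd branch = 0.0175·Sd^0.57·e^(0.008·RH+0.085·T) = 0.5802 μm/a
  sum: 2.451 + 0.5802 → r_corr = 3.031 μm/a
  mass loss = 3.031 μm/a × 7.14 g/cm³ = 21.64 g·m⁻²·a⁻¹
copper: f(T) = -0.080·(T−10) [T>10 °C] = -0.0800
  SO₂ term: 0.0053·11.8^0.26·exp(0.059·92-0.0800) = 2.116
  Sd branch = 0.01025·Sd^0.27·e^(0.036·RH+0.049·T) = 1.147 μm/a
  sum: 2.116 + 1.147 → r_corr = 3.264 μm/a
  mass loss = 3.264 μm/a × 8.96 g/cm³ = 29.24 g·m⁻²·a⁻¹
Ordering by g·m⁻²·a⁻¹: copper (29.2) > zinc (21.6)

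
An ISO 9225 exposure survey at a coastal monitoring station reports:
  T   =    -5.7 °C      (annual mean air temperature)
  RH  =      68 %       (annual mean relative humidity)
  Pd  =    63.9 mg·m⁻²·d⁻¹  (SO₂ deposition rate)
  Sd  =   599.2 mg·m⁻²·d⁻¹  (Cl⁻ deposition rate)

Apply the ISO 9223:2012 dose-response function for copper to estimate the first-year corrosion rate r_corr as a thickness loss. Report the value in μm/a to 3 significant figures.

r_corr = 0.623 μm/a

copper: f(T) = +0.126·(T−10) [T≤10 °C] = -1.9782
  sulphur-dioxide contribution → 0.1194 μm/a
  chloride contribution → 0.5041 μm/a
  total first-year rate 0.6235 μm/a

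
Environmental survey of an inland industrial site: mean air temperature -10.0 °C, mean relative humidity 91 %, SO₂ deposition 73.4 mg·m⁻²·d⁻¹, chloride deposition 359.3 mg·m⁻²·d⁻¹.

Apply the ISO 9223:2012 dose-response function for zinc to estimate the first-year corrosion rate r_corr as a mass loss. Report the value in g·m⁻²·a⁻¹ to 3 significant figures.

zinc: temperature factor f = +0.038·(-20.0) = -0.7600
  sulphur-dioxide contribution → 2.627 μm/a
  chloride contribution → 0.4433 μm/a
  total first-year rate 3.07 μm/a
Convert to mass loss: 3.07 μm/a × 7.14 g/cm³ = 21.92 g·m⁻²·a⁻¹

r_corr = 21.9 g·m⁻²·a⁻¹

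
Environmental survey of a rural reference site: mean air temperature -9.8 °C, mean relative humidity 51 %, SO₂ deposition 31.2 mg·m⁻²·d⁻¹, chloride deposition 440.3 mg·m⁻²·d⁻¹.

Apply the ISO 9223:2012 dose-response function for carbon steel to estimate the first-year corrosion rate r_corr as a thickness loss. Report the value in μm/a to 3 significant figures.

r_corr = 17.7 μm/a

carbon steel: T≤10 °C ⇒ hinge +0.150·(-9.8−10) = -2.9700
  Pd branch = 1.77·Pd^0.52·e^(0.02·RH+f) = 1.507 μm/a
  Cl⁻ term: 0.102·440.3^0.62·exp(0.033·51+0.04·-9.8) = 16.16
  sum: 1.507 + 16.16 → r_corr = 17.67 μm/a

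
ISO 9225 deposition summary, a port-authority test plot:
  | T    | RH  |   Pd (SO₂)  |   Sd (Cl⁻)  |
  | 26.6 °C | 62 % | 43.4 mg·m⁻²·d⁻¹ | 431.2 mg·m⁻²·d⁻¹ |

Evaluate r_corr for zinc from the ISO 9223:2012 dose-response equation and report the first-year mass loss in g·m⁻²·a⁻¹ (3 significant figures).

zinc: T>10 °C ⇒ hinge -0.071·(26.6−10) = -1.1786
  sulphur-dioxide contribution → 0.3613 μm/a
  chloride contribution → 8.753 μm/a
  total first-year rate 9.114 μm/a
Convert to mass loss: 9.114 μm/a × 7.14 g/cm³ = 65.08 g·m⁻²·a⁻¹

r_corr = 65.1 g·m⁻²·a⁻¹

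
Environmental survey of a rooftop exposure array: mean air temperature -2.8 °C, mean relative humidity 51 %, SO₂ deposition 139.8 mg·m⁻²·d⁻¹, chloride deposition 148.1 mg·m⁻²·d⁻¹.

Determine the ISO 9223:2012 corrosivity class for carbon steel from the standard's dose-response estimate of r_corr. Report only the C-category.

carbon steel: temperature factor f = +0.150·(-12.8) = -1.9200
  Pd branch = 1.77·Pd^0.52·e^(0.02·RH+f) = 9.392 μm/a
  Sd branch = 0.102·Sd^0.62·e^(0.033·RH+0.04·T) = 10.88 μm/a
  sum: 9.392 + 10.88 → r_corr = 20.27 μm/a
Category bounds: 1.3…25 μm/a bracket r_corr ⇒ C2

C2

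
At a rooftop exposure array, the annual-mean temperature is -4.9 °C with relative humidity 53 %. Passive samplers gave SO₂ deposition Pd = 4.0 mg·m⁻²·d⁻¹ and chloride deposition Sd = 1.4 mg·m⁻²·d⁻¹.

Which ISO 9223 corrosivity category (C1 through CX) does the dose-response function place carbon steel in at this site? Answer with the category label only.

carbon steel: T≤10 °C ⇒ hinge +0.150·(-4.9−10) = -2.2350
  SO₂ term: 1.77·4.0^0.52·exp(0.02·53-2.2350) = 1.124
  Sd branch = 0.102·Sd^0.62·e^(0.033·RH+0.04·T) = 0.5938 μm/a
  sum: 1.124 + 0.5938 → r_corr = 1.718 μm/a
1.72 μm/a falls in (1.3, 25] for carbon steel → category C2

C2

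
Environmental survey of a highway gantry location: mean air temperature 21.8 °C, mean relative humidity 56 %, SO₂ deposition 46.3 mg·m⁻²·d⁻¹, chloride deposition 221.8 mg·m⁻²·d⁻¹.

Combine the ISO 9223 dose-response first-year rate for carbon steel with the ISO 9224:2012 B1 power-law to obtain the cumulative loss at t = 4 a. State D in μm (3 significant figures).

D(4) = 135 μm

carbon steel: temperature factor f = -0.054·(11.8) = -0.6372
  Pd branch = 1.77·Pd^0.52·e^(0.02·RH+f) = 21.07 μm/a
  Cl⁻ term: 0.102·221.8^0.62·exp(0.033·56+0.04·21.8) = 44.09
  sum: 21.07 + 44.09 → r_corr = 65.17 μm/a
Power-law: D(4) = r_corr · 4^0.523
  D(4) = 65.17 × 4^0.523 = 65.17 × 2.065 = 134.6 μm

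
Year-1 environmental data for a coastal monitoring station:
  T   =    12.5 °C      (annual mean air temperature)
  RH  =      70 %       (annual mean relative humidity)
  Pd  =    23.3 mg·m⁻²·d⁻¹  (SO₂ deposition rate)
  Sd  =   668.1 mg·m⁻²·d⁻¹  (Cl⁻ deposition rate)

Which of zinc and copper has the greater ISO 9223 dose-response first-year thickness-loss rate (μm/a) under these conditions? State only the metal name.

zinc: T>10 °C ⇒ hinge -0.071·(12.5−10) = -0.1775
  sulphur-dioxide contribution → 1.08 μm/a
  chloride contribution → 3.613 μm/a
  total first-year rate 4.693 μm/a
copper: f(T) = -0.080·(T−10) [T>10 °C] = -0.2000
  sulphur-dioxide contribution → 0.6117 μm/a
  chloride contribution → 1.361 μm/a
  ⇒ r_corr(copper) = 1.973 μm/a
Ordering by μm/a: zinc (4.69) > copper (1.97)

zinc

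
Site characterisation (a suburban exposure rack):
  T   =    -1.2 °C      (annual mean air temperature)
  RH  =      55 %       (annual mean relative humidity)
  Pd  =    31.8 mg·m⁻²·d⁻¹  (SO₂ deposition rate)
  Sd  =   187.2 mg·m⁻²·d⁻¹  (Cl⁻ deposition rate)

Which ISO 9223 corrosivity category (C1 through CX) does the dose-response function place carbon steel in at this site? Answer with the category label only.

C2

carbon steel: temperature factor f = +0.150·(-11.2) = -1.6800
  sulphur-dioxide contribution → 5.989 μm/a
  chloride contribution → 15.3 μm/a
  ⇒ r_corr(carbon steel) = 21.29 μm/a
21.3 μm/a falls in (1.3, 25] for carbon steel → category C2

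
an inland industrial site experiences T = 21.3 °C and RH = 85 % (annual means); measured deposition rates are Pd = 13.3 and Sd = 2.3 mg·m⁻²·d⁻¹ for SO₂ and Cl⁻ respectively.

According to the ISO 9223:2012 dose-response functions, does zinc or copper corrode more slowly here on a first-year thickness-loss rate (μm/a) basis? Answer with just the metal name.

zinc

zinc: f(T) = -0.071·(T−10) [T>10 °C] = -0.8023
  Pd branch = 0.0129·Pd^0.44·e^(0.046·RH+f) = 0.901 μm/a
  Cl⁻ term: 0.0175·2.3^0.57·exp(0.008·85+0.085·21.3) = 0.3395
  sum: 0.901 + 0.3395 → r_corr = 1.241 μm/a
copper: f(T) = -0.080·(T−10) [T>10 °C] = -0.9040
  Pd branch = 0.0053·Pd^0.26·e^(0.059·RH+f) = 0.6337 μm/a
  Sd branch = 0.01025·Sd^0.27·e^(0.036·RH+0.049·T) = 0.7773 μm/a
  r_corr = 0.6337 + 0.7773 = 1.411 μm/a
Ordering by μm/a: copper (1.41) > zinc (1.24)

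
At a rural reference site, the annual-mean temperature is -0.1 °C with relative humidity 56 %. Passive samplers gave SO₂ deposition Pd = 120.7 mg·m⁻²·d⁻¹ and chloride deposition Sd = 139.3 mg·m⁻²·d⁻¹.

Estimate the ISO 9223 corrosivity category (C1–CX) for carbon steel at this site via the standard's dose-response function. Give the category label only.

carbon steel: temperature factor f = +0.150·(-10.1) = -1.5150
  SO₂ term: 1.77·120.7^0.52·exp(0.02·56-1.5150) = 14.42
  Sd branch = 0.102·Sd^0.62·e^(0.033·RH+0.04·T) = 13.76 μm/a
  sum: 14.42 + 13.76 → r_corr = 28.18 μm/a
28.2 μm/a falls in (25, 50] for carbon steel → category C3

C3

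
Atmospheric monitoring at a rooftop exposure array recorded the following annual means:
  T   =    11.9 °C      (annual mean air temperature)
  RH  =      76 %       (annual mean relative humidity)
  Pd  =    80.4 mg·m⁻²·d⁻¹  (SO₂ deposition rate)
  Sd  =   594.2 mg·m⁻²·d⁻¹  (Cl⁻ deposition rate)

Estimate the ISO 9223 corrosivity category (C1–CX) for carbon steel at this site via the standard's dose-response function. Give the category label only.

C5

carbon steel: f(T) = -0.054·(T−10) [T>10 °C] = -0.1026
  sulphur-dioxide contribution → 71.49 μm/a
  chloride contribution → 105.8 μm/a
  total first-year rate 177.3 μm/a
ISO 9223 Table 2 (carbon steel): 80 < 177 ≤ 200 μm/a ⇒ C5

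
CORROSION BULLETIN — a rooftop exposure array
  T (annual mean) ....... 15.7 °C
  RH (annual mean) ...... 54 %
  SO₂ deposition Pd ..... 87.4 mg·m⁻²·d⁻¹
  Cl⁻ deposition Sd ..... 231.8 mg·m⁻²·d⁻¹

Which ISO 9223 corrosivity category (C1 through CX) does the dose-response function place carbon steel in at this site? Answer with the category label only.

C4

carbon steel: T>10 °C ⇒ hinge -0.054·(15.7−10) = -0.3078
  Pd branch = 1.77·Pd^0.52·e^(0.02·RH+f) = 39.17 μm/a
  Sd branch = 0.102·Sd^0.62·e^(0.033·RH+0.04·T) = 33.24 μm/a
  sum: 39.17 + 33.24 → r_corr = 72.4 μm/a
72.4 μm/a falls in (50, 80] for carbon steel → category C4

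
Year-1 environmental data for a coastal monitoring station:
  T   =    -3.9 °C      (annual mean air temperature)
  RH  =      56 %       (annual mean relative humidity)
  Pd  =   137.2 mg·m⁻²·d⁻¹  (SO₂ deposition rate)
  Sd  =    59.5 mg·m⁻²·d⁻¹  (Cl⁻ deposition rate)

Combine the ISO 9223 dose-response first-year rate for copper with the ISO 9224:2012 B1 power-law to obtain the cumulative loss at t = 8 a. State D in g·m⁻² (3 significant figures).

D(8) = 10.1 g·m⁻²

copper: temperature factor f = +0.126·(-13.9) = -1.7514
  SO₂ term: 0.0053·137.2^0.26·exp(0.059·56-1.7514) = 0.09001
  Cl⁻ term: 0.01025·59.5^0.27·exp(0.036·56+0.049·-3.9) = 0.1916
  r_corr = 0.09001 + 0.1916 = 0.2816 μm/a
ISO 9224: D(t) = r_corr · t^b with b = 0.667 (copper, B1)
  D(8) = 0.2816 × 8^0.667 = 0.2816 × 4.003 = 1.127 μm
  Mass loss = 1.127 μm × 8.96 g/cm³ = 10.1 g·m⁻²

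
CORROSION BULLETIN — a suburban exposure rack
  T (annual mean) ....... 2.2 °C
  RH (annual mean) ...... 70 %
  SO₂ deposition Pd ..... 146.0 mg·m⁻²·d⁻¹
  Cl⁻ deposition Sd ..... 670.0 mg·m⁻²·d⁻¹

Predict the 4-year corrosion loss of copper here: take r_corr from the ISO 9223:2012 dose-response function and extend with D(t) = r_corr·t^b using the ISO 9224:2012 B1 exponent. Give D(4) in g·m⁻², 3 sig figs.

copper: T≤10 °C ⇒ hinge +0.126·(2.2−10) = -0.9828
  SO₂ term: 0.0053·146.0^0.26·exp(0.059·70-0.9828) = 0.4506
  Sd branch = 0.01025·Sd^0.27·e^(0.036·RH+0.049·T) = 0.8222 μm/a
  r_corr = 0.4506 + 0.8222 = 1.273 μm/a
Power-law: D(4) = r_corr · 4^0.667
  D(4) = 1.273 × 4^0.667 = 1.273 × 2.521 = 3.209 μm
  Mass loss = 3.209 μm × 8.96 g/cm³ = 28.75 g·m⁻²

D(4) = 28.8 g·m⁻²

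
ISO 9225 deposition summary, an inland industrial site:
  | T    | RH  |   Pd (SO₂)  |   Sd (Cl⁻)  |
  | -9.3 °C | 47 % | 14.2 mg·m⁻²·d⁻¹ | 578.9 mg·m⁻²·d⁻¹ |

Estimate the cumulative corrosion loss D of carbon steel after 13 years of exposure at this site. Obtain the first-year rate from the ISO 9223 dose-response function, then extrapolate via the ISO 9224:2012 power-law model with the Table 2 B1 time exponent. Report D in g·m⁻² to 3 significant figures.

D(13) = 544 g·m⁻²

carbon steel: f(T) = +0.150·(T−10) [T≤10 °C] = -2.8950
  sulphur-dioxide contribution → 0.9957 μm/a
  chloride contribution → 17.12 μm/a
  total first-year rate 18.11 μm/a
Power-law: D(13) = r_corr · 13^0.523
  D(13) = 18.11 × 13^0.523 = 18.11 × 3.825 = 69.28 μm
  Mass loss = 69.28 μm × 7.85 g/cm³ = 543.8 g·m⁻²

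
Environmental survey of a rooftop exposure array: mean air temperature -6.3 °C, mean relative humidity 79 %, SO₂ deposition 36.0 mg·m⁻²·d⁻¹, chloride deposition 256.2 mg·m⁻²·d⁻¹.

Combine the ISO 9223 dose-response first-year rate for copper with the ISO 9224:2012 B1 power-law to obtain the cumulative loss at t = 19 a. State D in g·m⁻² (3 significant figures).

D(19) = 48.6 g·m⁻²

copper: f(T) = +0.126·(T−10) [T≤10 °C] = -2.0538
  sulphur-dioxide contribution → 0.1825 μm/a
  chloride contribution → 0.5782 μm/a
  ⇒ r_corr(copper) = 0.7607 μm/a
ISO 9224: D(t) = r_corr · t^b with b = 0.667 (copper, B1)
  D(19) = 0.7607 × 19^0.667 = 0.7607 × 7.127 = 5.422 μm
  Mass loss = 5.422 μm × 8.96 g/cm³ = 48.58 g·m⁻²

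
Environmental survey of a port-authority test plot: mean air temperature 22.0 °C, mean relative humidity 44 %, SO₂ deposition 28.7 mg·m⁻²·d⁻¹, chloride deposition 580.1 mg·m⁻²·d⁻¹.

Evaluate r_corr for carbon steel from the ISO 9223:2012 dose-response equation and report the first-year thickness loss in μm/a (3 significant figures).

carbon steel: temperature factor f = -0.054·(12.0) = -0.6480
  sulphur-dioxide contribution → 12.79 μm/a
  chloride contribution → 54.29 μm/a
  ⇒ r_corr(carbon steel) = 67.08 μm/a

r_corr = 67.1 μm/a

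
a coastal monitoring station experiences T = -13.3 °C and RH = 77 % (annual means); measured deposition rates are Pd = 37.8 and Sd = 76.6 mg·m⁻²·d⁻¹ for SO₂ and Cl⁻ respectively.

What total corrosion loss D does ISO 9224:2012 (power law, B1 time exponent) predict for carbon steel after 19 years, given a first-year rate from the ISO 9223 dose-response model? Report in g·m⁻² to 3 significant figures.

carbon steel: T≤10 °C ⇒ hinge +0.150·(-13.3−10) = -3.4950
  Pd branch = 1.77·Pd^0.52·e^(0.02·RH+f) = 1.657 μm/a
  Cl⁻ term: 0.102·76.6^0.62·exp(0.033·77+0.04·-13.3) = 11.2
  r_corr = 1.657 + 11.2 = 12.86 μm/a
ISO 9224: D(t) = r_corr · t^b with b = 0.523 (carbon steel, B1)
  D(19) = 12.86 × 19^0.523 = 12.86 × 4.664 = 59.98 μm
  Mass loss = 59.98 μm × 7.85 g/cm³ = 470.8 g·m⁻²

D(19) = 471 g·m⁻²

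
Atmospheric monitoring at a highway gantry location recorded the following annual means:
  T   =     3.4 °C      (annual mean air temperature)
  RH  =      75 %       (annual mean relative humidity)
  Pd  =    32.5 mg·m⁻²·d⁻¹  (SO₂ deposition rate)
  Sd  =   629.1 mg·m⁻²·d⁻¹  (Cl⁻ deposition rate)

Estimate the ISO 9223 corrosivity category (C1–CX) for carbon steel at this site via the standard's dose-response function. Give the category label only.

carbon steel: temperature factor f = +0.150·(-6.6) = -0.9900
  sulphur-dioxide contribution → 18.02 μm/a
  chloride contribution → 75.47 μm/a
  total first-year rate 93.48 μm/a
ISO 9223 Table 2 (carbon steel): 80 < 93.5 ≤ 200 μm/a ⇒ C5

C5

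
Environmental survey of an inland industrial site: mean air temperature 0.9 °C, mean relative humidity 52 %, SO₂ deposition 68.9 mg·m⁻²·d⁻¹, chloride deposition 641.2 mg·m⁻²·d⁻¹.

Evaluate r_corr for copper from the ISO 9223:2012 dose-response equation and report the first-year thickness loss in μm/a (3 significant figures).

r_corr = 0.508 μm/a

copper: temperature factor f = +0.126·(-9.1) = -1.1466
  Pd branch = 0.0053·Pd^0.26·e^(0.059·RH+f) = 0.1088 μm/a
  Cl⁻ term: 0.01025·641.2^0.27·exp(0.036·52+0.049·0.9) = 0.3988
  r_corr = 0.1088 + 0.3988 = 0.5076 μm/a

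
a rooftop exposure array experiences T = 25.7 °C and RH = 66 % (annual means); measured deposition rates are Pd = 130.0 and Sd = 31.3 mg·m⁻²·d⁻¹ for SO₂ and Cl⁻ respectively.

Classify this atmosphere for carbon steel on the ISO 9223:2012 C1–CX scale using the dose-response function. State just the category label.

carbon steel: f(T) = -0.054·(T−10) [T>10 °C] = -0.8478
  Pd branch = 1.77·Pd^0.52·e^(0.02·RH+f) = 35.67 μm/a
  Cl⁻ term: 0.102·31.3^0.62·exp(0.033·66+0.04·25.7) = 21.29
  r_corr = 35.67 + 21.29 = 56.96 μm/a
Category bounds: 50…80 μm/a bracket r_corr ⇒ C4

C4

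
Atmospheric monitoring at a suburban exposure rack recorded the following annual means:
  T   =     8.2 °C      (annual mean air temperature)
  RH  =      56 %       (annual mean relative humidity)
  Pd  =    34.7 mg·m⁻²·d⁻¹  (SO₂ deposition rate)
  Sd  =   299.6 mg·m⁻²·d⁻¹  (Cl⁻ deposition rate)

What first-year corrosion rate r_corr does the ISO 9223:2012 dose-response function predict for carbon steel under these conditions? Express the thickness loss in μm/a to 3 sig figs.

carbon steel: temperature factor f = +0.150·(-1.8) = -0.2700
  SO₂ term: 1.77·34.7^0.52·exp(0.02·56-0.2700) = 26.19
  Cl⁻ term: 0.102·299.6^0.62·exp(0.033·56+0.04·8.2) = 30.84
  r_corr = 26.19 + 30.84 = 57.03 μm/a

r_corr = 57.0 μm/a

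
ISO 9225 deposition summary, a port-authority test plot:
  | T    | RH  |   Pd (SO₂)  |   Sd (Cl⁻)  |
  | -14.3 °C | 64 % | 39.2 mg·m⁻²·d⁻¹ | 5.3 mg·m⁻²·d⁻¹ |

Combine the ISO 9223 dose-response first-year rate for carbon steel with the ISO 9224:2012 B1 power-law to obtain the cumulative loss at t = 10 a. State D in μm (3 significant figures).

carbon steel: temperature factor f = +0.150·(-24.3) = -3.6450
  Pd branch = 1.77·Pd^0.52·e^(0.02·RH+f) = 1.12 μm/a
  Cl⁻ term: 0.102·5.3^0.62·exp(0.033·64+0.04·-14.3) = 1.338
  sum: 1.12 + 1.338 → r_corr = 2.458 μm/a
ISO 9224: D(t) = r_corr · t^b with b = 0.523 (carbon steel, B1)
  D(10) = 2.458 × 10^0.523 = 2.458 × 3.334 = 8.197 μm

D(10) = 8.20 μm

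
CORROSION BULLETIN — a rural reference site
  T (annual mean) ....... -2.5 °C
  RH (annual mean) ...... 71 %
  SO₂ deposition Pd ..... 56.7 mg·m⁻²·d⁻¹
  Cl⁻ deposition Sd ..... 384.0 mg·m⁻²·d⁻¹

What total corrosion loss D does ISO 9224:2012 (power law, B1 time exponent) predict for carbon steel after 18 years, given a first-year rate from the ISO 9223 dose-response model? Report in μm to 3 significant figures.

carbon steel: T≤10 °C ⇒ hinge +0.150·(-2.5−10) = -1.8750
  sulphur-dioxide contribution → 9.167 μm/a
  chloride contribution → 38.46 μm/a
  total first-year rate 47.63 μm/a
Long-term exponent b (ISO 9224 Table 2, B1) = 0.523
  D(18) = 47.63 × 18^0.523 = 47.63 × 4.534 = 216 μm

D(18) = 216 μm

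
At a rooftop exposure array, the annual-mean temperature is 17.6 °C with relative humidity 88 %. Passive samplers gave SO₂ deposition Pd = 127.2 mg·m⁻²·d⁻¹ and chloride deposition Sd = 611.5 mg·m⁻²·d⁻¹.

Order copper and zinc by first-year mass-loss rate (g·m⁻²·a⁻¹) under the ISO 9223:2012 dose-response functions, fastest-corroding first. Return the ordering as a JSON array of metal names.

["zinc", "copper"]

copper: temperature factor f = -0.080·(7.6) = -0.6080
  Pd branch = 0.0053·Pd^0.26·e^(0.059·RH+f) = 1.829 μm/a
  Sd branch = 0.01025·Sd^0.27·e^(0.036·RH+0.049·T) = 3.262 μm/a
  r_corr = 1.829 + 3.262 = 5.091 μm/a
  mass loss = 5.091 μm/a × 8.96 g/cm³ = 45.61 g·m⁻²·a⁻¹
zinc: temperature factor f = -0.071·(7.6) = -0.5396
  SO₂ term: 0.0129·127.2^0.44·exp(0.046·88-0.5396) = 3.633
  Sd branch = 0.0175·Sd^0.57·e^(0.008·RH+0.085·T) = 6.12 μm/a
  sum: 3.633 + 6.12 → r_corr = 9.753 μm/a
  mass loss = 9.753 μm/a × 7.14 g/cm³ = 69.63 g·m⁻²·a⁻¹
Ordering by g·m⁻²·a⁻¹: zinc (69.6) > copper (45.6)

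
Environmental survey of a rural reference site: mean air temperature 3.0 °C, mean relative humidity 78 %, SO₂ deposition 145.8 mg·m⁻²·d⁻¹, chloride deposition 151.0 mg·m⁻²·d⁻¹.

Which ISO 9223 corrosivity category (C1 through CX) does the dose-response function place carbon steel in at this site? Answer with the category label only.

C4

carbon steel: temperature factor f = +0.150·(-7.0) = -1.0500
  sulphur-dioxide contribution → 39.32 μm/a
  chloride contribution → 33.85 μm/a
  ⇒ r_corr(carbon steel) = 73.17 μm/a
Category bounds: 50…80 μm/a bracket r_corr ⇒ C4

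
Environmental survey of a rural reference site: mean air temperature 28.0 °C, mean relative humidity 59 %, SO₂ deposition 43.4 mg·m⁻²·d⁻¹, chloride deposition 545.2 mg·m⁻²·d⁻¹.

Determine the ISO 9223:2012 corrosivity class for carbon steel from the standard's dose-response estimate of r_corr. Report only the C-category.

carbon steel: f(T) = -0.054·(T−10) [T>10 °C] = -0.9720
  Pd branch = 1.77·Pd^0.52·e^(0.02·RH+f) = 15.48 μm/a
  Cl⁻ term: 0.102·545.2^0.62·exp(0.033·59+0.04·28.0) = 109
  sum: 15.48 + 109 → r_corr = 124.4 μm/a
124 μm/a falls in (80, 200] for carbon steel → category C5

C5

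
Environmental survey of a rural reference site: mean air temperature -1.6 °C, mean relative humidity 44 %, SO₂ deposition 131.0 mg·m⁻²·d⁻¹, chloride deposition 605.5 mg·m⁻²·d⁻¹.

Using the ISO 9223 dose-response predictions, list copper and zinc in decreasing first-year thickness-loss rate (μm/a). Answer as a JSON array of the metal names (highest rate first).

copper: temperature factor f = +0.126·(-11.6) = -1.4616
  Pd branch = 0.0053·Pd^0.26·e^(0.059·RH+f) = 0.05854 μm/a
  Sd branch = 0.01025·Sd^0.27·e^(0.036·RH+0.049·T) = 0.2605 μm/a
  sum: 0.05854 + 0.2605 → r_corr = 0.319 μm/a
zinc: f(T) = +0.038·(T−10) [T≤10 °C] = -0.4408
  SO₂ term: 0.0129·131.0^0.44·exp(0.046·44-0.4408) = 0.5367
  Cl⁻ term: 0.0175·605.5^0.57·exp(0.008·44+0.085·-1.6) = 0.8369
  sum: 0.5367 + 0.8369 → r_corr = 1.374 μm/a
Ordering by μm/a: zinc (1.37) > copper (0.319)

["zinc", "copper"]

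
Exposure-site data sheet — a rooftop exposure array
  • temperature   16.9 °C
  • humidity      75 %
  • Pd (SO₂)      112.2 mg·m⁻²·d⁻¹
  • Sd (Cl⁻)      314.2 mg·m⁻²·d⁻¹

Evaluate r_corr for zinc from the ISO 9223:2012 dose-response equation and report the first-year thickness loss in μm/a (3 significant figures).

zinc: temperature factor f = -0.071·(6.9) = -0.4899
  sulphur-dioxide contribution → 1.987 μm/a
  chloride contribution → 3.555 μm/a
  total first-year rate 5.542 μm/a

r_corr = 5.54 μm/a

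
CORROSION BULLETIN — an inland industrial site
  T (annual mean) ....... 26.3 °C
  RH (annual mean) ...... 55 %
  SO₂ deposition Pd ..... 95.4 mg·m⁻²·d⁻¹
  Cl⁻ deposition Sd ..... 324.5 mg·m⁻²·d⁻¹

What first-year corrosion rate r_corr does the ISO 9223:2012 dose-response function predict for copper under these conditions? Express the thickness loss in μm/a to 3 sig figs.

r_corr = 1.40 μm/a

copper: temperature factor f = -0.080·(16.3) = -1.3040
  SO₂ term: 0.0053·95.4^0.26·exp(0.059·55-1.3040) = 0.1208
  Cl⁻ term: 0.01025·324.5^0.27·exp(0.036·55+0.049·26.3) = 1.283
  sum: 0.1208 + 1.283 → r_corr = 1.404 μm/a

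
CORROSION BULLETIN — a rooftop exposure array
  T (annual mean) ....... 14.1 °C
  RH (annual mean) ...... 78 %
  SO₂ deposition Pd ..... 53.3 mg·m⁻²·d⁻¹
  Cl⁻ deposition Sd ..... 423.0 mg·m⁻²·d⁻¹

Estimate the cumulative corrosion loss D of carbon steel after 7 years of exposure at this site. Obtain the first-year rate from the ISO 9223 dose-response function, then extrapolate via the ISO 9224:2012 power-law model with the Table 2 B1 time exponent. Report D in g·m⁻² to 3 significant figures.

D(7) = 3.33e+03 g·m⁻²

carbon steel: T>10 °C ⇒ hinge -0.054·(14.1−10) = -0.2214
  SO₂ term: 1.77·53.3^0.52·exp(0.02·78-0.2214) = 53.36
  Cl⁻ term: 0.102·423.0^0.62·exp(0.033·78+0.04·14.1) = 99.94
  r_corr = 53.36 + 99.94 = 153.3 μm/a
Power-law: D(7) = r_corr · 7^0.523
  D(7) = 153.3 × 7^0.523 = 153.3 × 2.767 = 424.2 μm
  Mass loss = 424.2 μm × 7.85 g/cm³ = 3330 g·m⁻²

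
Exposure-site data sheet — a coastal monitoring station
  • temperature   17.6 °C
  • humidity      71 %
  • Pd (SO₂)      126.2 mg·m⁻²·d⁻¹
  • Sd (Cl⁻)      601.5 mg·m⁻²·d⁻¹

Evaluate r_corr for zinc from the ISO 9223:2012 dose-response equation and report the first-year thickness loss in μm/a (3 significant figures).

zinc: T>10 °C ⇒ hinge -0.071·(17.6−10) = -0.5396
  SO₂ term: 0.0129·126.2^0.44·exp(0.046·71-0.5396) = 1.656
  Sd branch = 0.0175·Sd^0.57·e^(0.008·RH+0.085·T) = 5.292 μm/a
  r_corr = 1.656 + 5.292 = 6.948 μm/a

r_corr = 6.95 μm/a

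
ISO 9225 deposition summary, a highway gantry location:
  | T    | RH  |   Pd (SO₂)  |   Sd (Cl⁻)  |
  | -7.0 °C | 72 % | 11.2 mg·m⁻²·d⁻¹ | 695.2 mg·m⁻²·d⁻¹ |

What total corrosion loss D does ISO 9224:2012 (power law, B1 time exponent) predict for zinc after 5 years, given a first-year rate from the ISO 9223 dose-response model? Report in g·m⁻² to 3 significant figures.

zinc: temperature factor f = +0.038·(-17.0) = -0.6460
  sulphur-dioxide contribution → 0.5371 μm/a
  chloride contribution → 0.7158 μm/a
  total first-year rate 1.253 μm/a
Power-law: D(5) = r_corr · 5^0.813
  D(5) = 1.253 × 5^0.813 = 1.253 × 3.701 = 4.636 μm
  Mass loss = 4.636 μm × 7.14 g/cm³ = 33.1 g·m⁻²

D(5) = 33.1 g·m⁻²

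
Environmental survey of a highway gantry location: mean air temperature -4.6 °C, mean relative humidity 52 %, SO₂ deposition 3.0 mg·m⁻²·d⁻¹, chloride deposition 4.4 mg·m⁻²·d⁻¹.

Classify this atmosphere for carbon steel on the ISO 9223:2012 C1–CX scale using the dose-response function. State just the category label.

carbon steel: T≤10 °C ⇒ hinge +0.150·(-4.6−10) = -2.1900
  sulphur-dioxide contribution → 0.9923 μm/a
  chloride contribution → 1.183 μm/a
  ⇒ r_corr(carbon steel) = 2.175 μm/a
ISO 9223 Table 2 (carbon steel): 1.3 < 2.18 ≤ 25 μm/a ⇒ C2

C2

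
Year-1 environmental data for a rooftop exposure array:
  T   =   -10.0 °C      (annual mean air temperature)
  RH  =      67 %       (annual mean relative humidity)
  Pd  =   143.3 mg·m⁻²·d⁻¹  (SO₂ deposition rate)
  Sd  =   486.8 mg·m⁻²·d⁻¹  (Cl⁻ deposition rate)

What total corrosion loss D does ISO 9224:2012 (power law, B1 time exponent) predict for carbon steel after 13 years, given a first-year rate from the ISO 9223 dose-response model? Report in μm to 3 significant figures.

carbon steel: T≤10 °C ⇒ hinge +0.150·(-10.0−10) = -3.0000
  SO₂ term: 1.77·143.3^0.52·exp(0.02·67-3.0000) = 4.449
  Sd branch = 0.102·Sd^0.62·e^(0.033·RH+0.04·T) = 28.92 μm/a
  r_corr = 4.449 + 28.92 = 33.37 μm/a
ISO 9224: D(t) = r_corr · t^b with b = 0.523 (carbon steel, B1)
  D(13) = 33.37 × 13^0.523 = 33.37 × 3.825 = 127.6 μm

D(13) = 128 μm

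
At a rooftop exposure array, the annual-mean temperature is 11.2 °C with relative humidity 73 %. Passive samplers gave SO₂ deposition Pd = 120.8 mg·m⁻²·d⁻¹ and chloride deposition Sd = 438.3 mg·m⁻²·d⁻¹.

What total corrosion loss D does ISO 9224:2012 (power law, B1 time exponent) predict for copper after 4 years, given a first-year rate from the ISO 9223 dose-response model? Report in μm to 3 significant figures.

copper: T>10 °C ⇒ hinge -0.080·(11.2−10) = -0.0960
  Pd branch = 0.0053·Pd^0.26·e^(0.059·RH+f) = 1.243 μm/a
  Sd branch = 0.01025·Sd^0.27·e^(0.036·RH+0.049·T) = 1.27 μm/a
  r_corr = 1.243 + 1.27 = 2.512 μm/a
ISO 9224: D(t) = r_corr · t^b with b = 0.667 (copper, B1)
  D(4) = 2.512 × 4^0.667 = 2.512 × 2.521 = 6.334 μm

D(4) = 6.33 μm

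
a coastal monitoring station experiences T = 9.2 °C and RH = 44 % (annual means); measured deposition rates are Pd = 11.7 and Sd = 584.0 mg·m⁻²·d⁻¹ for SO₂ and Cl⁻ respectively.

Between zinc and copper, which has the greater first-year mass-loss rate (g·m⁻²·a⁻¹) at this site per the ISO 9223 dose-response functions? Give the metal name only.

zinc: T≤10 °C ⇒ hinge +0.038·(9.2−10) = -0.0304
  Pd branch = 0.0129·Pd^0.44·e^(0.046·RH+f) = 0.2795 μm/a
  Sd branch = 0.0175·Sd^0.57·e^(0.008·RH+0.085·T) = 2.053 μm/a
  sum: 0.2795 + 2.053 → r_corr = 2.332 μm/a
  mass loss = 2.332 μm/a × 7.14 g/cm³ = 16.65 g·m⁻²·a⁻¹
copper: temperature factor f = +0.126·(-0.8) = -0.1008
  SO₂ term: 0.0053·11.7^0.26·exp(0.059·44-0.1008) = 0.1218
  Sd branch = 0.01025·Sd^0.27·e^(0.036·RH+0.049·T) = 0.4379 μm/a
  r_corr = 0.1218 + 0.4379 = 0.5597 μm/a
  mass loss = 0.5597 μm/a × 8.96 g/cm³ = 5.015 g·m⁻²·a⁻¹
Ordering by g·m⁻²·a⁻¹: zinc (16.7) > copper (5.01)

zinc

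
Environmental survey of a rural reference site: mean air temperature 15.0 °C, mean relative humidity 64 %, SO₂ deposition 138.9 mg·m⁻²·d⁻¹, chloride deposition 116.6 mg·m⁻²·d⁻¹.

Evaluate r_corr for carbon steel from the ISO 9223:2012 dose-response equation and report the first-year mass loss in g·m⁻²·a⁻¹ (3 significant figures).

r_corr = 727 g·m⁻²·a⁻¹

carbon steel: f(T) = -0.054·(T−10) [T>10 °C] = -0.2700
  sulphur-dioxide contribution → 63.21 μm/a
  chloride contribution → 29.36 μm/a
  total first-year rate 92.57 μm/a
Convert to mass loss: 92.57 μm/a × 7.85 g/cm³ = 726.7 g·m⁻²·a⁻¹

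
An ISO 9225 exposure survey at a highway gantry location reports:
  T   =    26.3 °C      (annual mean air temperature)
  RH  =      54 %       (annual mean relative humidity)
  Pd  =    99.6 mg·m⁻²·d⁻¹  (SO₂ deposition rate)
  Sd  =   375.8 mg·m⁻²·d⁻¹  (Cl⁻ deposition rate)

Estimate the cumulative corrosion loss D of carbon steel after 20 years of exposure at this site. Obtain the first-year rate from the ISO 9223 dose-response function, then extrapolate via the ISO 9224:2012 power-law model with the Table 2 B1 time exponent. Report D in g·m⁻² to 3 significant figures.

carbon steel: T>10 °C ⇒ hinge -0.054·(26.3−10) = -0.8802
  SO₂ term: 1.77·99.6^0.52·exp(0.02·54-0.8802) = 23.65
  Sd branch = 0.102·Sd^0.62·e^(0.033·RH+0.04·T) = 68.53 μm/a
  sum: 23.65 + 68.53 → r_corr = 92.18 μm/a
ISO 9224: D(t) = r_corr · t^b with b = 0.523 (carbon steel, B1)
  D(20) = 92.18 × 20^0.523 = 92.18 × 4.791 = 441.6 μm
  Mass loss = 441.6 μm × 7.85 g/cm³ = 3467 g·m⁻²

D(20) = 3.47e+03 g·m⁻²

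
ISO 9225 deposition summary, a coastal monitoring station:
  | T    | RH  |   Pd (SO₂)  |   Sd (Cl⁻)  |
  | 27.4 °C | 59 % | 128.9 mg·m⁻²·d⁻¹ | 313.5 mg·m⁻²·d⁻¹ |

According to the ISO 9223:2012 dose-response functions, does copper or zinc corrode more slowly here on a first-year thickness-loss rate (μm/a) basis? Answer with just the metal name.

copper: f(T) = -0.080·(T−10) [T>10 °C] = -1.3920
  Pd branch = 0.0053·Pd^0.26·e^(0.059·RH+f) = 0.1514 μm/a
  Sd branch = 0.01025·Sd^0.27·e^(0.036·RH+0.049·T) = 1.55 μm/a
  sum: 0.1514 + 1.55 → r_corr = 1.701 μm/a
zinc: temperature factor f = -0.071·(17.4) = -1.2354
  Pd branch = 0.0129·Pd^0.44·e^(0.046·RH+f) = 0.48 μm/a
  Sd branch = 0.0175·Sd^0.57·e^(0.008·RH+0.085·T) = 7.627 μm/a
  r_corr = 0.48 + 7.627 = 8.107 μm/a
Ordering by μm/a: zinc (8.11) > copper (1.7)

copper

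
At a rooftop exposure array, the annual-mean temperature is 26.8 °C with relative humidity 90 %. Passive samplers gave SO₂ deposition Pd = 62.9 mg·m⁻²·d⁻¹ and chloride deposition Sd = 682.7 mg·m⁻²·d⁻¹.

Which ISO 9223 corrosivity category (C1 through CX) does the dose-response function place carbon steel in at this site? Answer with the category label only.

carbon steel: f(T) = -0.054·(T−10) [T>10 °C] = -0.9072
  Pd branch = 1.77·Pd^0.52·e^(0.02·RH+f) = 37.24 μm/a
  Sd branch = 0.102·Sd^0.62·e^(0.033·RH+0.04·T) = 332.1 μm/a
  sum: 37.24 + 332.1 → r_corr = 369.3 μm/a
ISO 9223 Table 2 (carbon steel): 200 < 369 ≤ 700 μm/a ⇒ CX

CX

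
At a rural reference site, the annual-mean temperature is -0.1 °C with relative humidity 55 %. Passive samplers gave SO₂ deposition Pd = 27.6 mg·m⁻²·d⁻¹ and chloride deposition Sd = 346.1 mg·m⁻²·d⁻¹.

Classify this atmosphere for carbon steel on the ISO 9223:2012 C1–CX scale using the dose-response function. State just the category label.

C3

carbon steel: T≤10 °C ⇒ hinge +0.150·(-0.1−10) = -1.5150
  sulphur-dioxide contribution → 6.562 μm/a
  chloride contribution → 23.41 μm/a
  ⇒ r_corr(carbon steel) = 29.97 μm/a
Category bounds: 25…50 μm/a bracket r_corr ⇒ C3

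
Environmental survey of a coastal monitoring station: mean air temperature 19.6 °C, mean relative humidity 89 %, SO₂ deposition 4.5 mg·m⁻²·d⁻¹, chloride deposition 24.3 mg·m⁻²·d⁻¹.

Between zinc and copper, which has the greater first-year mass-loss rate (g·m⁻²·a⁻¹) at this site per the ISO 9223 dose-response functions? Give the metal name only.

zinc: temperature factor f = -0.071·(9.6) = -0.6816
  SO₂ term: 0.0129·4.5^0.44·exp(0.046·89-0.6816) = 0.7586
  Cl⁻ term: 0.0175·24.3^0.57·exp(0.008·89+0.085·19.6) = 1.163
  sum: 0.7586 + 1.163 → r_corr = 1.922 μm/a
  mass loss = 1.922 μm/a × 7.14 g/cm³ = 13.72 g·m⁻²·a⁻¹
copper: f(T) = -0.080·(T−10) [T>10 °C] = -0.7680
  Pd branch = 0.0053·Pd^0.26·e^(0.059·RH+f) = 0.6935 μm/a
  Sd branch = 0.01025·Sd^0.27·e^(0.036·RH+0.049·T) = 1.561 μm/a
  r_corr = 0.6935 + 1.561 = 2.255 μm/a
  mass loss = 2.255 μm/a × 8.96 g/cm³ = 20.2 g·m⁻²·a⁻¹
Ordering by g·m⁻²·a⁻¹: copper (20.2) > zinc (13.7)

copper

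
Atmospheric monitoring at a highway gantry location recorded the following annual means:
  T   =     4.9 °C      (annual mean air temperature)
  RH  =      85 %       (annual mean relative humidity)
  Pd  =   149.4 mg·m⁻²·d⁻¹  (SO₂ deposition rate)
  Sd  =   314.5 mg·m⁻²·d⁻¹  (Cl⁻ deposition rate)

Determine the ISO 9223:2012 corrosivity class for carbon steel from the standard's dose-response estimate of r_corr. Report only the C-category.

carbon steel: T≤10 °C ⇒ hinge +0.150·(4.9−10) = -0.7650
  Pd branch = 1.77·Pd^0.52·e^(0.02·RH+f) = 60.91 μm/a
  Sd branch = 0.102·Sd^0.62·e^(0.033·RH+0.04·T) = 72.52 μm/a
  r_corr = 60.91 + 72.52 = 133.4 μm/a
ISO 9223 Table 2 (carbon steel): 80 < 133 ≤ 200 μm/a ⇒ C5

C5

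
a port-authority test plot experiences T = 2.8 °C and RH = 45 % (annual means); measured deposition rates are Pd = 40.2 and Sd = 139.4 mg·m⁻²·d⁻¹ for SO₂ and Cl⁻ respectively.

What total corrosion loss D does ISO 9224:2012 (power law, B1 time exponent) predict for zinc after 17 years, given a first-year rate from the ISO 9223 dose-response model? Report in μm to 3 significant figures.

D(17) = 9.27 μm

zinc: T≤10 °C ⇒ hinge +0.038·(2.8−10) = -0.2736
  SO₂ term: 0.0129·40.2^0.44·exp(0.046·45-0.2736) = 0.395
  Sd branch = 0.0175·Sd^0.57·e^(0.008·RH+0.085·T) = 0.5309 μm/a
  r_corr = 0.395 + 0.5309 = 0.9259 μm/a
Long-term exponent b (ISO 9224 Table 2, B1) = 0.813
  D(17) = 0.9259 × 17^0.813 = 0.9259 × 10.01 = 9.266 μm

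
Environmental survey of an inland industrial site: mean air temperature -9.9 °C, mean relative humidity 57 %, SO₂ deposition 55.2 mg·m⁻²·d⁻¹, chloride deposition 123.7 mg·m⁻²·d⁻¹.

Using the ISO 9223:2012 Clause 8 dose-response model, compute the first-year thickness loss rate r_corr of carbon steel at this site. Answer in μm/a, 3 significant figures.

carbon steel: f(T) = +0.150·(T−10) [T≤10 °C] = -2.9850
  sulphur-dioxide contribution → 2.252 μm/a
  chloride contribution → 8.929 μm/a
  total first-year rate 11.18 μm/a

r_corr = 11.2 μm/a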